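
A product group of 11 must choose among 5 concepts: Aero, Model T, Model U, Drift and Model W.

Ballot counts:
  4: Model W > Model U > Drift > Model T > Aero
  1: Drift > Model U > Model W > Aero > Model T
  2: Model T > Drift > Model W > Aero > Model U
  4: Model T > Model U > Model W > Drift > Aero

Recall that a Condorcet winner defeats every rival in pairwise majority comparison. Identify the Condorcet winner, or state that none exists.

Model T

Check each pair by majority over 11 ballots:
Aero vs Model T: 1 to 10, Model T.
Aero vs Model U: Aero is ranked higher on 2 ballots, Model U on 9. Model U wins 9–2.
Aero–Drift: Drift 11–0.
Aero vs Model W: Model W, 11–0.
Model T vs Model U: Model T, 6–5.
Model T vs Drift: Model T is ranked higher on 2+4 = 6 ballots, Drift on 5. Model T wins 6–5.
Model T vs Model W: Model T wins 6–5.
Model U vs Drift: Model U, 8–3.
Model U vs Model W: Model W, 6–5.
Drift vs Model W: Drift is ranked higher on 1+2 = 3 ballots, Model W on 8. Model W wins 8–3.
Model T beats each of Aero, Model U, Drift, Model W — Model T is the Condorcet winner.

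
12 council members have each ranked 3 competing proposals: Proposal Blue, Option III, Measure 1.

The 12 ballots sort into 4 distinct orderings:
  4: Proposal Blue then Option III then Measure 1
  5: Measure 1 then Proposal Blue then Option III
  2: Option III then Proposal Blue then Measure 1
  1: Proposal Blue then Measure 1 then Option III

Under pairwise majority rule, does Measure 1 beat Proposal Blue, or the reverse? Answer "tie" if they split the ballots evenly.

Proposal Blue

Ballots ranking Measure 1 above Proposal Blue: 5.
Ballots ranking Proposal Blue above Measure 1: 12 − 5 = 7.
Proposal Blue wins the head-to-head 7–5.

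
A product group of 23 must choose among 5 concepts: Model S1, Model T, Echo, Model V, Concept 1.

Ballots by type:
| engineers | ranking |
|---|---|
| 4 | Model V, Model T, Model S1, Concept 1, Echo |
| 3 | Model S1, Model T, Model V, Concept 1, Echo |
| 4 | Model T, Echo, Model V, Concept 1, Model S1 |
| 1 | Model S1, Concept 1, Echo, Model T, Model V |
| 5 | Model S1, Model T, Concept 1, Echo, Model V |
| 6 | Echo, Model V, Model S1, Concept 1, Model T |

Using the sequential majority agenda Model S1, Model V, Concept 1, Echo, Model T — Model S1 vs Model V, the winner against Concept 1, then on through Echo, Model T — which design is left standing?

Model T

Round 1: Model S1 vs Model V — 9–14, Model V advances.
Round 2: Model V vs Concept 1 — 17–6, Model V advances.
Round 3: Model V vs Echo — 7–16, Echo advances.
Round 4: Echo vs Model T — 7–16, Model T advances.
The agenda winner is Model T.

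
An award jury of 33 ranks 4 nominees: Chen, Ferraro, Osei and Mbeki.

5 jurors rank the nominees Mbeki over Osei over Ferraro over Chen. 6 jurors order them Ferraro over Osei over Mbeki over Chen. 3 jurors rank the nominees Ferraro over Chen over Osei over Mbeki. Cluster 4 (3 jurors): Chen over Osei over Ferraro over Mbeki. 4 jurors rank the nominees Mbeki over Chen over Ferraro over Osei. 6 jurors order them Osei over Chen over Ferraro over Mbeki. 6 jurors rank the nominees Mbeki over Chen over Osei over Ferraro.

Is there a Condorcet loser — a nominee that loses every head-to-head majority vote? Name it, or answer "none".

none

Pairwise majorities:
Chen–Ferraro: Chen 19–14.
Chen vs Osei: 16 to 17, Osei.
Chen vs Mbeki: Chen is ranked higher on 3+3+6 = 12 ballots, Mbeki on 21. Mbeki wins 21–12.
Ferraro vs Osei: Ferraro is ranked higher on 6+3+4 = 13 ballots, Osei on 20. Osei wins 20–13.
Ferraro vs Mbeki: Ferraro wins 18–15.
Osei vs Mbeki: Osei wins 18–15.
Every nominee wins at least one matchup (Chen beats Ferraro; Ferraro beats Mbeki; Osei beats Chen; Mbeki beats Chen), so there is no Condorcet loser.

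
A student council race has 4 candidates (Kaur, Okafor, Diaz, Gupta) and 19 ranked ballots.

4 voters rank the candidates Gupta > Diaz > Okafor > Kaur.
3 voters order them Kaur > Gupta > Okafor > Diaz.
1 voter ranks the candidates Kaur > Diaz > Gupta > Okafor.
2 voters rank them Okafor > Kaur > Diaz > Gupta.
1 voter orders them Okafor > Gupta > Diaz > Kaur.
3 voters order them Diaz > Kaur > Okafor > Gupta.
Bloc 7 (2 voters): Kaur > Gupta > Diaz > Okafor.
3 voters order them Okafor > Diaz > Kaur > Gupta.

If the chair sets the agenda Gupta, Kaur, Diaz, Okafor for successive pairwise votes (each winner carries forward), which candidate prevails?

Round 1: Gupta vs Kaur — 5–14, Kaur advances.
Round 2: Kaur vs Diaz — 8–11, Diaz advances.
Round 3: Diaz vs Okafor — 10–9, Diaz advances.
The agenda winner is Diaz.

Diaz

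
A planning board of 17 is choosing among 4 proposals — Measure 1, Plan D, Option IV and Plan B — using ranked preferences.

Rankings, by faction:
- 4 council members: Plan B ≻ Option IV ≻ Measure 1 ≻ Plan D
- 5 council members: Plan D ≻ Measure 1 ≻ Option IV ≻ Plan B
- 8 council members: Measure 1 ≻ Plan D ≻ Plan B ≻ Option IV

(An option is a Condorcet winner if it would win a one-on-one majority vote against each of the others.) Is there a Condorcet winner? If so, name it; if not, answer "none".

Head-to-head results (17 council members):
Measure 1 vs Plan D: Measure 1 preferred on 4+8 = 12 ballots; Measure 1 wins 12–5.
Measure 1 vs Option IV: 5+8 = 13 for Measure 1, 4 for Option IV — Measure 1 by 13–4.
Measure 1 vs Plan B: 13 to 4, Measure 1.
Plan D vs Option IV: 13 to 4, Plan D.
Plan D vs Plan B: Plan D preferred on 5+8 = 13 ballots; Plan D wins 13–4.
Option IV vs Plan B: Option IV preferred on 5 ballots; Plan B wins 12–5.
Only Measure 1 has no losses; Measure 1 is the Condorcet winner.

Measure 1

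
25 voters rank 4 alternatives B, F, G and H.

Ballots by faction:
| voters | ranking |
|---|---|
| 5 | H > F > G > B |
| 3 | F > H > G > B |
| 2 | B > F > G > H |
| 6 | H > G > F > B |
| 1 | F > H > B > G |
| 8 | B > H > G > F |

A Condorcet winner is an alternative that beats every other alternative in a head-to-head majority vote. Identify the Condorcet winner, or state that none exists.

Check each pair by majority over 25 ballots:
B vs F: B preferred on 2+8 = 10 ballots; F wins 15–10.
B vs G: G wins 14–11.
B vs H: B is ranked higher on 2+8 = 10 ballots, H on 15. H wins 15–10.
F vs G: G, 14–11.
F–H: H 19–6.
G vs H: 2 for G, 23 for H — H by 23–2.
Only H has no losses; H is the Condorcet winner.

H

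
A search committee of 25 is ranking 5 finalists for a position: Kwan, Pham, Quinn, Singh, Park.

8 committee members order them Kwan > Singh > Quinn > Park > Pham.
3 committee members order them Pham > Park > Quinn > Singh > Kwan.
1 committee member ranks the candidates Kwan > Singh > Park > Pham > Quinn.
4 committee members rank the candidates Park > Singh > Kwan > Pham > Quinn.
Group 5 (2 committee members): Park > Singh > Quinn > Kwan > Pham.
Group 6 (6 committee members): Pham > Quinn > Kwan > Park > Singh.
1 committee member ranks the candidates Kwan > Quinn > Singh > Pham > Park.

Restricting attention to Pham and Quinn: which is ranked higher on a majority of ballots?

Pham

Ballots ranking Pham above Quinn: 3 + 1 + 4 + 6 = 14.
Ballots ranking Quinn above Pham: 25 − 14 = 11.
Pham wins the head-to-head 14–11.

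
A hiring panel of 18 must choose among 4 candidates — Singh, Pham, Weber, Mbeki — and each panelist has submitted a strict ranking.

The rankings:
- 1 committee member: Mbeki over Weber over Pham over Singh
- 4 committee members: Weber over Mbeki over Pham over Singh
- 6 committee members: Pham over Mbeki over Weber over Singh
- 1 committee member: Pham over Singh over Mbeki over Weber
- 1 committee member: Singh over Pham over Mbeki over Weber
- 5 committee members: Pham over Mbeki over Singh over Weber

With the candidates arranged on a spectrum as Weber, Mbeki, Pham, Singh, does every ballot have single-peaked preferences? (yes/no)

Axis positions: Weber=1, Mbeki=2, Pham=3, Singh=4.
Cluster 1 (peak Mbeki at position 2): ranking walks positions 2-1-3-4, expanding outward from the peak — single-peaked.
Cluster 2 (peak Weber at position 1): ranking walks positions 1-2-3-4, expanding outward from the peak — single-peaked.
Cluster 3 (peak Pham at position 3): ranking walks positions 3-2-1-4, expanding outward from the peak — single-peaked.
Cluster 4 (peak Pham at position 3): ranking walks positions 3-4-2-1, expanding outward from the peak — single-peaked.
Cluster 5 (peak Singh at position 4): ranking walks positions 4-3-2-1, expanding outward from the peak — single-peaked.
Cluster 6 (peak Pham at position 3): ranking walks positions 3-2-4-1, expanding outward from the peak — single-peaked.
Every ranking is single-peaked on this axis.

yes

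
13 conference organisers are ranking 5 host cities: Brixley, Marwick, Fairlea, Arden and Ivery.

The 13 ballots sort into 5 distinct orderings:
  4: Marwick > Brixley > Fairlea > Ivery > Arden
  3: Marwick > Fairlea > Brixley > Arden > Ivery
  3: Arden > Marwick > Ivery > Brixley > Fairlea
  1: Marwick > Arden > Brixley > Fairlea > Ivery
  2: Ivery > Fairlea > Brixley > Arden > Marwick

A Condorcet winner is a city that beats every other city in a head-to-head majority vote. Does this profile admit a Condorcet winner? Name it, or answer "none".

Head-to-head results (13 organisers):
Brixley vs Marwick: 2 for Brixley, 11 for Marwick — Marwick by 11–2.
Brixley vs Fairlea: 4+3+1 = 8 for Brixley, 5 for Fairlea — Brixley by 8–5.
Brixley vs Arden: Brixley is ranked higher on 4+3+2 = 9 ballots, Arden on 4. Brixley wins 9–4.
Brixley vs Ivery: 4+3+1 = 8 for Brixley, 5 for Ivery — Brixley by 8–5.
Marwick vs Fairlea: Marwick preferred on 4+3+3+1 = 11 ballots; Marwick wins 11–2.
Marwick vs Arden: 4+3+1 = 8 for Marwick, 5 for Arden — Marwick by 8–5.
Marwick vs Ivery: Marwick is ranked higher on 4+3+3+1 = 11 ballots, Ivery on 2. Marwick wins 11–2.
Fairlea vs Arden: Fairlea wins 9–4.
Fairlea–Ivery: Fairlea 8–5.
Arden vs Ivery: Arden is ranked higher on 3+3+1 = 7 ballots, Ivery on 6. Arden wins 7–6.
Marwick defeats every rival head-to-head and is the Condorcet winner.

Marwick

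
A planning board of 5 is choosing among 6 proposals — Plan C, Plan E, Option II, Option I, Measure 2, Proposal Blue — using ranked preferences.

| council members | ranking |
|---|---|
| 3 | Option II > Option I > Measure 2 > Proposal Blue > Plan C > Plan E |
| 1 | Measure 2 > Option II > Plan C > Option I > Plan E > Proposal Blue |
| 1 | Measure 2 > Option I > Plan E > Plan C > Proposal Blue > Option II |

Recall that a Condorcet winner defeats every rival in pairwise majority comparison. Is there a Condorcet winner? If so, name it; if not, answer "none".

Check each pair by majority over 5 ballots:
Plan C vs Plan E: 3+1 = 4 for Plan C, 1 for Plan E — Plan C by 4–1.
Plan C vs Option II: 1 for Plan C, 4 for Option II — Option II by 4–1.
Plan C vs Option I: Plan C is ranked higher on 1 ballot, Option I on 4. Option I wins 4–1.
Plan C vs Measure 2: 0 for Plan C, 5 for Measure 2 — Measure 2 by 5–0.
Plan C vs Proposal Blue: Plan C is ranked higher on 1+1 = 2 ballots, Proposal Blue on 3. Proposal Blue wins 3–2.
Plan E vs Option II: 1 for Plan E, 4 for Option II — Option II by 4–1.
Plan E vs Option I: Plan E preferred on 0 ballots; Option I wins 5–0.
Plan E vs Measure 2: 0 for Plan E, 5 for Measure 2 — Measure 2 by 5–0.
Plan E vs Proposal Blue: Plan E preferred on 1+1 = 2 ballots; Proposal Blue wins 3–2.
Option II vs Option I: Option II is ranked higher on 3+1 = 4 ballots, Option I on 1. Option II wins 4–1.
Option II vs Measure 2: 3 for Option II, 2 for Measure 2 — Option II by 3–2.
Option II vs Proposal Blue: 3+1 = 4 for Option II, 1 for Proposal Blue — Option II by 4–1.
Option I vs Measure 2: 3 for Option I, 2 for Measure 2 — Option I by 3–2.
Option I vs Proposal Blue: 3+1+1 = 5 for Option I, 0 for Proposal Blue — Option I by 5–0.
Measure 2 vs Proposal Blue: Measure 2 is ranked higher on 3+1+1 = 5 ballots, Proposal Blue on 0. Measure 2 wins 5–0.
Option II defeats every rival head-to-head and is the Condorcet winner.

Option II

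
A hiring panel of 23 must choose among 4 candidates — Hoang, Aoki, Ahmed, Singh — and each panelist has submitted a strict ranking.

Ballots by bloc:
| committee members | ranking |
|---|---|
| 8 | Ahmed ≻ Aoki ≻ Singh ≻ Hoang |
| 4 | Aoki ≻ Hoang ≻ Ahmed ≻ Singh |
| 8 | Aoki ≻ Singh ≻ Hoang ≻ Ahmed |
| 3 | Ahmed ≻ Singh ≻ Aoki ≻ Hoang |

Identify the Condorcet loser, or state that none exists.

none

Head-to-head results (23 committee members):
Hoang vs Aoki: Aoki wins 23–0.
Hoang vs Ahmed: 4+8 = 12 for Hoang, 11 for Ahmed — Hoang by 12–11.
Hoang vs Singh: Hoang preferred on 4 ballots; Singh wins 19–4.
Aoki vs Ahmed: Aoki wins 12–11.
Aoki vs Singh: 20 to 3, Aoki.
Ahmed vs Singh: Ahmed preferred on 8+4+3 = 15 ballots; Ahmed wins 15–8.
Each candidate has at least one pairwise win (Hoang beats Ahmed; Aoki beats Hoang; Ahmed beats Singh; Singh beats Hoang) — no Condorcet loser.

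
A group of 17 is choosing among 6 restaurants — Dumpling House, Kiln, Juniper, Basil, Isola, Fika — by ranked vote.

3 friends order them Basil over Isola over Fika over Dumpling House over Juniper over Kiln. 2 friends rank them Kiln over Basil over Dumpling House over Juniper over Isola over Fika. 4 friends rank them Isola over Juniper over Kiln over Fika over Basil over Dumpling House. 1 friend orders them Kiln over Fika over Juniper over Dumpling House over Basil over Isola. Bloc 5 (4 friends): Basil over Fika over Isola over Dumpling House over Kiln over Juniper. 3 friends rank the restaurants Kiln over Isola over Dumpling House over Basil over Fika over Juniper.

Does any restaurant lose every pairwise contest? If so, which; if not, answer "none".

Juniper

Pairwise majorities:
Dumpling House vs Kiln: 7 to 10, Kiln.
Dumpling House vs Juniper: 3+2+4+3 = 12 for Dumpling House, 5 for Juniper — Dumpling House by 12–5.
Dumpling House–Basil: Basil 13–4.
Dumpling House vs Isola: 2+1 = 3 for Dumpling House, 14 for Isola — Isola by 14–3.
Dumpling House vs Fika: 2+3 = 5 for Dumpling House, 12 for Fika — Fika by 12–5.
Kiln vs Juniper: 10 to 7, Kiln.
Kiln vs Basil: 10 to 7, Kiln.
Kiln vs Isola: Kiln preferred on 2+1+3 = 6 ballots; Isola wins 11–6.
Kiln vs Fika: Kiln, 10–7.
Juniper–Basil: Basil 12–5.
Juniper–Isola: Isola 14–3.
Juniper vs Fika: Fika wins 11–6.
Basil vs Isola: Basil preferred on 3+2+1+4 = 10 ballots; Basil wins 10–7.
Basil vs Fika: Basil wins 12–5.
Isola vs Fika: Isola is ranked higher on 3+2+4+3 = 12 ballots, Fika on 5. Isola wins 12–5.
Juniper loses to every other restaurant — it is the Condorcet loser.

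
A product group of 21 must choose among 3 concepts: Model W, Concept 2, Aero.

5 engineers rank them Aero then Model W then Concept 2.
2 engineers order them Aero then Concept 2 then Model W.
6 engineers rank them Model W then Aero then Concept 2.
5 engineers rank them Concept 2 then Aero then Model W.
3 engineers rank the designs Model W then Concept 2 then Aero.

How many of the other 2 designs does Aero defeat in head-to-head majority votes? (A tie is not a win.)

2

Aero against each rival (21 engineers):
Aero vs Model W: Aero, 12–9.
Aero vs Concept 2: Aero preferred on 5+2+6 = 13 ballots; Aero wins 13–8.
Aero beats Model W, Concept 2 — 2 pairwise wins.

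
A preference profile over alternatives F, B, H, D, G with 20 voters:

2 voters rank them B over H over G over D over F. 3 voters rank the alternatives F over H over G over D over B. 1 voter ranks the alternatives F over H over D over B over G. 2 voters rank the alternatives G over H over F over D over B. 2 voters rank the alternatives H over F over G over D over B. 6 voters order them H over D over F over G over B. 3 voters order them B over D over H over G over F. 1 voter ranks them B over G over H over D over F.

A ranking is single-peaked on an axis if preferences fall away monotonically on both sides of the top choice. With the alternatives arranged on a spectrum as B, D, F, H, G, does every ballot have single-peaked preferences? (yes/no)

Axis positions: B=1, D=2, F=3, H=4, G=5.
Group 1: ranking walks positions 1-4-5-2-3; H is ranked above D even though D lies between H and the peak B on the axis — preferences dip and rise again. Not single-peaked.
Group 2 (peak F at position 3): ranking walks positions 3-4-5-2-1, expanding outward from the peak — single-peaked.
Group 3 (peak F at position 3): ranking walks positions 3-4-2-1-5, expanding outward from the peak — single-peaked.
Group 4 (peak G at position 5): ranking walks positions 5-4-3-2-1, expanding outward from the peak — single-peaked.
Group 5 (peak H at position 4): ranking walks positions 4-3-5-2-1, expanding outward from the peak — single-peaked.
Group 6: ranking walks positions 4-2-3-5-1; D is ranked above F even though F lies between D and the peak H on the axis — preferences dip and rise again. Not single-peaked.
Group 7: ranking walks positions 1-2-4-5-3; H is ranked above F even though F lies between H and the peak B on the axis — preferences dip and rise again. Not single-peaked.
Group 8: ranking walks positions 1-5-4-2-3; G is ranked above D even though D lies between G and the peak B on the axis — preferences dip and rise again. Not single-peaked.
Group 1 violates single-peakedness, so the profile is not single-peaked on this axis.

no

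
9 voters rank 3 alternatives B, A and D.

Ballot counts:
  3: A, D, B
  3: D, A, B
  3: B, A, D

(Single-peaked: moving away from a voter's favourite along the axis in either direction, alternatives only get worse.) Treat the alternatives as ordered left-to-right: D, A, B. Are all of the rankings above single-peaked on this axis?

yes

Axis positions: D=1, A=2, B=3.
Bloc 1 (peak A at position 2): ranking walks positions 2-1-3, expanding outward from the peak — single-peaked.
Bloc 2 (peak D at position 1): ranking walks positions 1-2-3, expanding outward from the peak — single-peaked.
Bloc 3 (peak B at position 3): ranking walks positions 3-2-1, expanding outward from the peak — single-peaked.
Every ranking is single-peaked on this axis.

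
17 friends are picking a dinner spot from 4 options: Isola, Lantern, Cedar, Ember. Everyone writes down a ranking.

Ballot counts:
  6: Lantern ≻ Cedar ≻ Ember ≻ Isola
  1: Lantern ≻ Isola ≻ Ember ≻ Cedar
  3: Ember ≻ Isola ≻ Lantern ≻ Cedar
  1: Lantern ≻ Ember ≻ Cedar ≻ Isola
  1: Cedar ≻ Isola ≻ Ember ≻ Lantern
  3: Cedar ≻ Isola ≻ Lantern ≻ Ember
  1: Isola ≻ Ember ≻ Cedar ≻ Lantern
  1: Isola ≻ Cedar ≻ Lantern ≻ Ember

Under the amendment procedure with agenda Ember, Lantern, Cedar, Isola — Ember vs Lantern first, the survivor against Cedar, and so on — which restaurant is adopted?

Round 1: Ember vs Lantern — 5–12, Lantern advances.
Round 2: Lantern vs Cedar — 11–6, Lantern advances.
Round 3: Lantern vs Isola — 8–9, Isola advances.
Isola survives the agenda.

Isola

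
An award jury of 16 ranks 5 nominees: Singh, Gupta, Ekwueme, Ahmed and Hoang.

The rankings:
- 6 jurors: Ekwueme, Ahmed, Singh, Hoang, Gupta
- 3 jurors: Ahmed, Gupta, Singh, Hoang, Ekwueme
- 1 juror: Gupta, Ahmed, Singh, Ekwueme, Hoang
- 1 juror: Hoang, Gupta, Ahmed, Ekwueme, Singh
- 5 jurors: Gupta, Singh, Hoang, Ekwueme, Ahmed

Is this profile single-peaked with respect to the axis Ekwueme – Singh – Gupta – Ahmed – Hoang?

no

Axis positions: Ekwueme=1, Singh=2, Gupta=3, Ahmed=4, Hoang=5.
Type 1: ranking walks positions 1-4-2-5-3; Ahmed is ranked above Singh even though Singh lies between Ahmed and the peak Ekwueme on the axis — preferences dip and rise again. Not single-peaked.
Type 2 (peak Ahmed at position 4): ranking walks positions 4-3-2-5-1, expanding outward from the peak — single-peaked.
Type 3 (peak Gupta at position 3): ranking walks positions 3-4-2-1-5, expanding outward from the peak — single-peaked.
Type 4: ranking walks positions 5-3-4-1-2; Gupta is ranked above Ahmed even though Ahmed lies between Gupta and the peak Hoang on the axis — preferences dip and rise again. Not single-peaked.
Type 5: ranking walks positions 3-2-5-1-4; Hoang is ranked above Ahmed even though Ahmed lies between Hoang and the peak Gupta on the axis — preferences dip and rise again. Not single-peaked.
Type 1 violates single-peakedness, so the profile is not single-peaked on this axis.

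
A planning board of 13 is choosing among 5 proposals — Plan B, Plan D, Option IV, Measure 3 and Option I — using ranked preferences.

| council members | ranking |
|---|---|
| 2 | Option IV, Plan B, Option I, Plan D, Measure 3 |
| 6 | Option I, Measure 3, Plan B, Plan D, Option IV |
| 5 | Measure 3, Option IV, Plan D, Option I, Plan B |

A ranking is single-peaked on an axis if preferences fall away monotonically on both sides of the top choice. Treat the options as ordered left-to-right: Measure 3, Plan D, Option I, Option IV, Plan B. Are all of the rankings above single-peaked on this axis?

no

Axis positions: Measure 3=1, Plan D=2, Option I=3, Option IV=4, Plan B=5.
Bloc 1 (peak Option IV at position 4): ranking walks positions 4-5-3-2-1, expanding outward from the peak — single-peaked.
Bloc 2: ranking walks positions 3-1-5-2-4; Measure 3 is ranked above Plan D even though Plan D lies between Measure 3 and the peak Option I on the axis — preferences dip and rise again. Not single-peaked.
Bloc 3: ranking walks positions 1-4-2-3-5; Option IV is ranked above Plan D even though Plan D lies between Option IV and the peak Measure 3 on the axis — preferences dip and rise again. Not single-peaked.
Bloc 2 violates single-peakedness, so the profile is not single-peaked on this axis.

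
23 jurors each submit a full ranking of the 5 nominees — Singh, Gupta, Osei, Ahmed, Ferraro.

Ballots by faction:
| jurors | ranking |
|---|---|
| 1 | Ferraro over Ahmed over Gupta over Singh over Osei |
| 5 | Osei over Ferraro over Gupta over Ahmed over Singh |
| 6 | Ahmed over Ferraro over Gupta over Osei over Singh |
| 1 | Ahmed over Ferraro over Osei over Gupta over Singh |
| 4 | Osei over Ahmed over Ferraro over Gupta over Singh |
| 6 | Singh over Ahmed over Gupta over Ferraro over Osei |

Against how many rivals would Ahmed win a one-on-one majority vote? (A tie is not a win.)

4

Ahmed against each rival (23 jurors):
Ahmed–Singh: Ahmed 17–6.
Ahmed vs Gupta: 18 to 5, Ahmed.
Ahmed vs Osei: Ahmed, 14–9.
Ahmed vs Ferraro: Ahmed is ranked higher on 6+1+4+6 = 17 ballots, Ferraro on 6. Ahmed wins 17–6.
Ahmed beats Singh, Gupta, Osei, Ferraro — 4 pairwise wins.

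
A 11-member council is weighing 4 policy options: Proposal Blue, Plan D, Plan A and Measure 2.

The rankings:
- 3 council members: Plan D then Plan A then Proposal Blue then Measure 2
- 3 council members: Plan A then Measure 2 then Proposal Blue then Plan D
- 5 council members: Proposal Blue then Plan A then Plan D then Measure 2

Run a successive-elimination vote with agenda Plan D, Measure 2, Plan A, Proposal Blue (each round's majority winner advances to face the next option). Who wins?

Round 1: Plan D vs Measure 2 — 8–3, Plan D advances.
Round 2: Plan D vs Plan A — 3–8, Plan A advances.
Round 3: Plan A vs Proposal Blue — 6–5, Plan A advances.
The agenda winner is Plan A.

Plan A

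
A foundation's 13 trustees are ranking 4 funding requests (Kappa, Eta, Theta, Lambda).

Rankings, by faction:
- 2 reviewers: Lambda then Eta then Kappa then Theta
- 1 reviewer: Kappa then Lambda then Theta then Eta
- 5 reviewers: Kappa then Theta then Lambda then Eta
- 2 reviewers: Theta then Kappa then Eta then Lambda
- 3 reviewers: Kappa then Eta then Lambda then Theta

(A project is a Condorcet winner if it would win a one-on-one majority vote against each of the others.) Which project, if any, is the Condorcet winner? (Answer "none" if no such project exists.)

Kappa

Pairwise majorities:
Kappa vs Eta: Kappa is ranked higher on 1+5+2+3 = 11 ballots, Eta on 2. Kappa wins 11–2.
Kappa vs Theta: Kappa is ranked higher on 2+1+5+3 = 11 ballots, Theta on 2. Kappa wins 11–2.
Kappa vs Lambda: Kappa preferred on 1+5+2+3 = 11 ballots; Kappa wins 11–2.
Eta vs Theta: 5 to 8, Theta.
Eta vs Lambda: Eta is ranked higher on 2+3 = 5 ballots, Lambda on 8. Lambda wins 8–5.
Theta vs Lambda: 5+2 = 7 for Theta, 6 for Lambda — Theta by 7–6.
Kappa wins every pairwise contest, so Kappa is the Condorcet winner.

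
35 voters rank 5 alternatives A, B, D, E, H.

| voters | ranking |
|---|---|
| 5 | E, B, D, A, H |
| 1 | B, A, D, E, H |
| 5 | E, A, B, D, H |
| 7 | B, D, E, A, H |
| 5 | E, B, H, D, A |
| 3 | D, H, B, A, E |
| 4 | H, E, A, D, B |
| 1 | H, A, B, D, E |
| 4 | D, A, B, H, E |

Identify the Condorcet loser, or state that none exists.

H

Pairwise majorities:
A vs B: A is ranked higher on 5+4+1+4 = 14 ballots, B on 21. B wins 21–14.
A vs D: 1+5+4+1 = 11 for A, 24 for D — D by 24–11.
A vs E: A is ranked higher on 1+3+1+4 = 9 ballots, E on 26. E wins 26–9.
A vs H: A is ranked higher on 5+1+5+7+4 = 22 ballots, H on 13. A wins 22–13.
B vs D: B wins 24–11.
B vs E: E wins 19–16.
B vs H: 5+1+5+7+5+4 = 27 for B, 8 for H — B by 27–8.
D vs E: D preferred on 1+7+3+1+4 = 16 ballots; E wins 19–16.
D vs H: D, 25–10.
E vs H: 5+1+5+7+5 = 23 for E, 12 for H — E by 23–12.
H is beaten in every head-to-head and is the Condorcet loser.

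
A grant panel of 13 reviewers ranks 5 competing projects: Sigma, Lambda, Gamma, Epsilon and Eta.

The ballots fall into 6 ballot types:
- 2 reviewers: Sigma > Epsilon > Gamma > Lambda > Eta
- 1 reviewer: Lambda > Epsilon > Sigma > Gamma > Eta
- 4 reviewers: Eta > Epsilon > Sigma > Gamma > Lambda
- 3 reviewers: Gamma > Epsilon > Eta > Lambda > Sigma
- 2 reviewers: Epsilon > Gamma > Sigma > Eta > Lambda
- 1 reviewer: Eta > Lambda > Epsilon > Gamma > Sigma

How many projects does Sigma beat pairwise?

Sigma against each rival (13 reviewers):
Sigma vs Lambda: Sigma preferred on 2+4+2 = 8 ballots; Sigma wins 8–5.
Sigma vs Gamma: Sigma, 7–6.
Sigma–Epsilon: Epsilon 11–2.
Sigma vs Eta: Eta wins 8–5.
Sigma beats Lambda, Gamma; loses to Epsilon, Eta — 2 pairwise wins.

2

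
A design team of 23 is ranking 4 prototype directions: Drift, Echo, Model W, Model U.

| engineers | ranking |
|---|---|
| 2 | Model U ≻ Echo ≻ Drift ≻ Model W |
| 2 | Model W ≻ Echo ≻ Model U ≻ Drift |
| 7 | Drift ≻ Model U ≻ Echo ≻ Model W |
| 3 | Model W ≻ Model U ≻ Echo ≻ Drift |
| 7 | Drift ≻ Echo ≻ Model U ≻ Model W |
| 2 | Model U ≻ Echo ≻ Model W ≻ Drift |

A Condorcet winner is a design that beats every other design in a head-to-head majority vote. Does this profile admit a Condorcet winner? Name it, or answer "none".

Drift

Check each pair by majority over 23 ballots:
Drift vs Echo: Drift, 14–9.
Drift vs Model W: Drift preferred on 2+7+7 = 16 ballots; Drift wins 16–7.
Drift vs Model U: 7+7 = 14 for Drift, 9 for Model U — Drift by 14–9.
Echo vs Model W: Echo, 18–5.
Echo–Model U: Model U 14–9.
Model W vs Model U: Model U wins 18–5.
Drift wins every pairwise contest, so Drift is the Condorcet winner.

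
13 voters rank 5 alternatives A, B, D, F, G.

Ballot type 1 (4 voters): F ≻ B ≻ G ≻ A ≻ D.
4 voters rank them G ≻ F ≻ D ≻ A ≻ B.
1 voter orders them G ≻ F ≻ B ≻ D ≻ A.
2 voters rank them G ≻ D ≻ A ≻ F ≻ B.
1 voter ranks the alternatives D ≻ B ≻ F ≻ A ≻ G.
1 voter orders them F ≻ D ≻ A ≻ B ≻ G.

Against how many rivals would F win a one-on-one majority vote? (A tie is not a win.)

3

F against each rival (13 voters):
F–A: F 11–2.
F vs B: F is ranked higher on 4+4+1+2+1 = 12 ballots, B on 1. F wins 12–1.
F vs D: F preferred on 4+4+1+1 = 10 ballots; F wins 10–3.
F vs G: G, 7–6.
F beats A, B, D; loses to G — 3 pairwise wins.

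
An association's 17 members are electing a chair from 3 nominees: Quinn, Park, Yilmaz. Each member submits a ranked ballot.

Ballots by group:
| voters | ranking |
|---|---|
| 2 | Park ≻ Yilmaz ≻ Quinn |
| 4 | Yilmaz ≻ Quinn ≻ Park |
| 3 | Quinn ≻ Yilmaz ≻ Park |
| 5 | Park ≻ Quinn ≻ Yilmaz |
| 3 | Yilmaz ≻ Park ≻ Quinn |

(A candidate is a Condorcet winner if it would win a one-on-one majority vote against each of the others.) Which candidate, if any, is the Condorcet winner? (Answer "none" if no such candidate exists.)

Check each pair by majority over 17 ballots:
Quinn vs Park: Park, 10–7.
Quinn vs Yilmaz: Yilmaz, 9–8.
Park vs Yilmaz: Yilmaz, 10–7.
Yilmaz defeats every rival head-to-head and is the Condorcet winner.

Yilmaz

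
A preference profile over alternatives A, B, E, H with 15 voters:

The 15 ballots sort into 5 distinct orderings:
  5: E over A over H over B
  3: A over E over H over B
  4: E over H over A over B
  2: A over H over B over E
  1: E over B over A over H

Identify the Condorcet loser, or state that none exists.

Pairwise majorities:
A–B: A 14–1.
A vs E: E, 10–5.
A vs H: A is ranked higher on 5+3+2+1 = 11 ballots, H on 4. A wins 11–4.
B vs E: 2 for B, 13 for E — E by 13–2.
B vs H: 1 for B, 14 for H — H by 14–1.
E vs H: 13 to 2, E.
B loses to every other alternative — it is the Condorcet loser.

B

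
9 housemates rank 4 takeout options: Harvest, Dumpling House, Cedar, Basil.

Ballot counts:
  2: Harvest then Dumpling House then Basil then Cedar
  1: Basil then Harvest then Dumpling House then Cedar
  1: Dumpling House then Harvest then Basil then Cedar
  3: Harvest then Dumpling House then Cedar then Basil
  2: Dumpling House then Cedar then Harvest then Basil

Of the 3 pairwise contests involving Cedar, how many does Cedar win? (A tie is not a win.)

1

Cedar against each rival (9 friends):
Cedar vs Harvest: 2 for Cedar, 7 for Harvest — Harvest by 7–2.
Cedar vs Dumpling House: 0 for Cedar, 9 for Dumpling House — Dumpling House by 9–0.
Cedar vs Basil: Cedar is ranked higher on 3+2 = 5 ballots, Basil on 4. Cedar wins 5–4.
Cedar beats Basil; loses to Harvest, Dumpling House — 1 pairwise win.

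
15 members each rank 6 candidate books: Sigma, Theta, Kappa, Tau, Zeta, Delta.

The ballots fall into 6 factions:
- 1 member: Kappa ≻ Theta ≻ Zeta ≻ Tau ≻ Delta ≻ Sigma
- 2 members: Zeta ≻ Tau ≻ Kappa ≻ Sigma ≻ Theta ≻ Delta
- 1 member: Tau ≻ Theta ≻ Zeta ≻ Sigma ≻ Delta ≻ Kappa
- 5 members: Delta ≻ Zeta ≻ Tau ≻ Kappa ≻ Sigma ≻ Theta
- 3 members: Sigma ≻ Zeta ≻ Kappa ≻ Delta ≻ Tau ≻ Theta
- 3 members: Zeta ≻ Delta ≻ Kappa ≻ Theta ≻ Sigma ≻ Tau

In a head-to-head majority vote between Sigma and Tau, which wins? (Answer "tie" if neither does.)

Ballots ranking Sigma above Tau: 3 + 3 = 6.
Ballots ranking Tau above Sigma: 15 − 6 = 9.
Tau wins the head-to-head 9–6.

Tau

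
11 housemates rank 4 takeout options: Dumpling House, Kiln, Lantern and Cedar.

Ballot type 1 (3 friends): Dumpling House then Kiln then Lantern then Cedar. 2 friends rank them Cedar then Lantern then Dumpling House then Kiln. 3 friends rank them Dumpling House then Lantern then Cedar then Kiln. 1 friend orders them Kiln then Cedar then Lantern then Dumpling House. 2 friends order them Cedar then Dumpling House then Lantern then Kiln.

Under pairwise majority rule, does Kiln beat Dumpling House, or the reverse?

Dumpling House

Ballots ranking Kiln above Dumpling House: 1.
Ballots ranking Dumpling House above Kiln: 11 − 1 = 10.
Dumpling House wins the head-to-head 10–1.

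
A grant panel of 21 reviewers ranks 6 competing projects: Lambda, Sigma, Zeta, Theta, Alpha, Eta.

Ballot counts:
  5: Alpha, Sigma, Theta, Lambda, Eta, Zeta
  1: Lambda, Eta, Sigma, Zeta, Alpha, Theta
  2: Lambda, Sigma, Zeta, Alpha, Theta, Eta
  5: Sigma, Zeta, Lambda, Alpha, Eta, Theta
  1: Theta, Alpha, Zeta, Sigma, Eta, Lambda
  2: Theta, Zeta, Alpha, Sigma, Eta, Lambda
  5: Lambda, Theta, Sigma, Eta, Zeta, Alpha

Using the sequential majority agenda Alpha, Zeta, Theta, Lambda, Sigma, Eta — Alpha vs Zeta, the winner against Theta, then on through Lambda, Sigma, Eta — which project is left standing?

Round 1: Alpha vs Zeta — 6–15, Zeta advances.
Round 2: Zeta vs Theta — 8–13, Theta advances.
Round 3: Theta vs Lambda — 8–13, Lambda advances.
Round 4: Lambda vs Sigma — 8–13, Sigma advances.
Round 5: Sigma vs Eta — 20–1, Sigma advances.
The agenda winner is Sigma.

Sigma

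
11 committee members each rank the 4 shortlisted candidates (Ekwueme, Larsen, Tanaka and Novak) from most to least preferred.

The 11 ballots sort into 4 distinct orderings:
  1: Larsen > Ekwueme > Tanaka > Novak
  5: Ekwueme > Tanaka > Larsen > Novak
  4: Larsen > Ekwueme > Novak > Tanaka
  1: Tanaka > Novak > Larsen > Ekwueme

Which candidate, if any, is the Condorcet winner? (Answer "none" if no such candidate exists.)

none

Pairwise majorities:
Ekwueme–Larsen: Larsen 6–5.
Ekwueme vs Tanaka: Ekwueme wins 10–1.
Ekwueme vs Novak: Ekwueme, 10–1.
Larsen vs Tanaka: Tanaka wins 6–5.
Larsen vs Novak: Larsen, 10–1.
Tanaka vs Novak: Tanaka wins 7–4.
No candidate is unbeaten: Ekwueme loses to Larsen; Larsen loses to Tanaka; Tanaka loses to Ekwueme; Novak loses to Ekwueme. In particular Ekwueme beats Tanaka beats Larsen beats Ekwueme is a majority cycle — no Condorcet winner exists.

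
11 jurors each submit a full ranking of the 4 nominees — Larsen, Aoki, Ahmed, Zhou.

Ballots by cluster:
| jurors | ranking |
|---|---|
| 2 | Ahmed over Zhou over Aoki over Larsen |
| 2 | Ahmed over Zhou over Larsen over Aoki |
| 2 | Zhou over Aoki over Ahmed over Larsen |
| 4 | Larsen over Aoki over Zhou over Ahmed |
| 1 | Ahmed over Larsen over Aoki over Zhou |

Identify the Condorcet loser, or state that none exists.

Pairwise majorities:
Larsen vs Aoki: Larsen wins 7–4.
Larsen vs Ahmed: 4 for Larsen, 7 for Ahmed — Ahmed by 7–4.
Larsen vs Zhou: Zhou wins 6–5.
Aoki–Ahmed: Aoki 6–5.
Aoki vs Zhou: Aoki preferred on 4+1 = 5 ballots; Zhou wins 6–5.
Ahmed vs Zhou: 2+2+1 = 5 for Ahmed, 6 for Zhou — Zhou by 6–5.
No nominee is winless: Larsen beats Aoki; Aoki beats Ahmed; Ahmed beats Larsen; Zhou beats Larsen. There is no Condorcet loser.

none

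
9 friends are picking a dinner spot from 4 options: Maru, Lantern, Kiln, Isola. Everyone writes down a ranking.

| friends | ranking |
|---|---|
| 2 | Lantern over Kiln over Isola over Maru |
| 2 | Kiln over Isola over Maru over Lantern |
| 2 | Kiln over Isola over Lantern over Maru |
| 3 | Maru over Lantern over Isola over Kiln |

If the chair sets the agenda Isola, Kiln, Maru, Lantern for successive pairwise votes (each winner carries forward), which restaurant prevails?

Round 1: Isola vs Kiln — 3–6, Kiln advances.
Round 2: Kiln vs Maru — 6–3, Kiln advances.
Round 3: Kiln vs Lantern — 4–5, Lantern advances.
The agenda winner is Lantern.

Lantern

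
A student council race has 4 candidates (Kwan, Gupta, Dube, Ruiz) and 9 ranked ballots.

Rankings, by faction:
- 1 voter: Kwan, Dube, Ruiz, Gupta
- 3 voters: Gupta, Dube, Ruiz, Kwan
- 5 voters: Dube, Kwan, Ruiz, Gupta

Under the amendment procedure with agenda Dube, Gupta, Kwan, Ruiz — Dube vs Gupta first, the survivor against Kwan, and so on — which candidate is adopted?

Dube

Round 1: Dube vs Gupta — 6–3, Dube advances.
Round 2: Dube vs Kwan — 8–1, Dube advances.
Round 3: Dube vs Ruiz — 9–0, Dube advances.
Dube survives the agenda.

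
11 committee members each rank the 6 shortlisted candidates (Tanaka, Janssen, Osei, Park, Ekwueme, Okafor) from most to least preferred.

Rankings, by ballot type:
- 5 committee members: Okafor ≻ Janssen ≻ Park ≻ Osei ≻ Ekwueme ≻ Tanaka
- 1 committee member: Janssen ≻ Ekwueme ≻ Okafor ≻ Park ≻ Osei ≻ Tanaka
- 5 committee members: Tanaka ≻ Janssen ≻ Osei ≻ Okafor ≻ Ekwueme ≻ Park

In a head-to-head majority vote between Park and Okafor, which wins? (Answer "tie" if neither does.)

Okafor

No ballot ranks Park above Okafor: 0.
Ballots ranking Okafor above Park: 11 − 0 = 11.
Okafor wins the head-to-head 11–0.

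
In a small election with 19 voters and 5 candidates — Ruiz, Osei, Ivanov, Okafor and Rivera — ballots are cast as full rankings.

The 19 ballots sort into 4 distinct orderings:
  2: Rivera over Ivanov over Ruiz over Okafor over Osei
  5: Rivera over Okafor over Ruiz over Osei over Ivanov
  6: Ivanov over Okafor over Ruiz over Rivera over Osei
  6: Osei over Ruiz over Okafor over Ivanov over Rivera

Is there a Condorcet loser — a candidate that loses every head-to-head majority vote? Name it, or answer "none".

Pairwise majorities:
Ruiz vs Osei: Ruiz is ranked higher on 2+5+6 = 13 ballots, Osei on 6. Ruiz wins 13–6.
Ruiz vs Ivanov: Ruiz preferred on 5+6 = 11 ballots; Ruiz wins 11–8.
Ruiz vs Okafor: Ruiz preferred on 2+6 = 8 ballots; Okafor wins 11–8.
Ruiz vs Rivera: 6+6 = 12 for Ruiz, 7 for Rivera — Ruiz by 12–7.
Osei vs Ivanov: Osei wins 11–8.
Osei vs Okafor: Osei is ranked higher on 6 ballots, Okafor on 13. Okafor wins 13–6.
Osei–Rivera: Rivera 13–6.
Ivanov vs Okafor: Ivanov preferred on 2+6 = 8 ballots; Okafor wins 11–8.
Ivanov vs Rivera: Ivanov, 12–7.
Okafor vs Rivera: 6+6 = 12 for Okafor, 7 for Rivera — Okafor by 12–7.
Each candidate has at least one pairwise win (Ruiz beats Osei; Osei beats Ivanov; Ivanov beats Rivera; Okafor beats Ruiz; Rivera beats Osei) — no Condorcet loser.

none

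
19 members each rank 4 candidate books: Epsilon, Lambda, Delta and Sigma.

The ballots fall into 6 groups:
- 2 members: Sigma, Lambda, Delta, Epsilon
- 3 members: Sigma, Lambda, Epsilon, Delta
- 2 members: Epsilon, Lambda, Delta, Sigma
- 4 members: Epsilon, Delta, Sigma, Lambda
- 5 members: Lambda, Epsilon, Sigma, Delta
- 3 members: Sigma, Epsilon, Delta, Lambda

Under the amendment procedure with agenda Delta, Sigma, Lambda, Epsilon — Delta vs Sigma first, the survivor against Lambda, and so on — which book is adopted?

Round 1: Delta vs Sigma — 6–13, Sigma advances.
Round 2: Sigma vs Lambda — 12–7, Sigma advances.
Round 3: Sigma vs Epsilon — 8–11, Epsilon advances.
Epsilon survives the agenda.

Epsilon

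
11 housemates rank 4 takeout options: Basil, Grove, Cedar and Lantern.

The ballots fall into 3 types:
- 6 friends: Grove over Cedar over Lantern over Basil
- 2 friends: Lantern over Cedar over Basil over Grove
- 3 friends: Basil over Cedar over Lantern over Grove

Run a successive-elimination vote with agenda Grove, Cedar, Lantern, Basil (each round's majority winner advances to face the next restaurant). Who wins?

Round 1: Grove vs Cedar — 6–5, Grove advances.
Round 2: Grove vs Lantern — 6–5, Grove advances.
Round 3: Grove vs Basil — 6–5, Grove advances.
The agenda winner is Grove.

Grove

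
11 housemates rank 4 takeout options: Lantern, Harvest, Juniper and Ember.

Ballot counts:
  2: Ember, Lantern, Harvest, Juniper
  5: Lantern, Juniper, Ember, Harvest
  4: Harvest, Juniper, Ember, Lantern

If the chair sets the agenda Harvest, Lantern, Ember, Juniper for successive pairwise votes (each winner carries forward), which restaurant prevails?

Juniper

Round 1: Harvest vs Lantern — 4–7, Lantern advances.
Round 2: Lantern vs Ember — 5–6, Ember advances.
Round 3: Ember vs Juniper — 2–9, Juniper advances.
Juniper survives the agenda.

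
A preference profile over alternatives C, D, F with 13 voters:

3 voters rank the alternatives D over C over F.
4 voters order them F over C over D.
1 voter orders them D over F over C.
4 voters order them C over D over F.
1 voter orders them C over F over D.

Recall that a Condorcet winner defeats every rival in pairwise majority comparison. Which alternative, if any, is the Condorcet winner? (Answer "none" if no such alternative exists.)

Pairwise majorities:
C vs D: C preferred on 4+4+1 = 9 ballots; C wins 9–4.
C vs F: 8 to 5, C.
D vs F: D is ranked higher on 3+1+4 = 8 ballots, F on 5. D wins 8–5.
C wins every pairwise contest, so C is the Condorcet winner.

C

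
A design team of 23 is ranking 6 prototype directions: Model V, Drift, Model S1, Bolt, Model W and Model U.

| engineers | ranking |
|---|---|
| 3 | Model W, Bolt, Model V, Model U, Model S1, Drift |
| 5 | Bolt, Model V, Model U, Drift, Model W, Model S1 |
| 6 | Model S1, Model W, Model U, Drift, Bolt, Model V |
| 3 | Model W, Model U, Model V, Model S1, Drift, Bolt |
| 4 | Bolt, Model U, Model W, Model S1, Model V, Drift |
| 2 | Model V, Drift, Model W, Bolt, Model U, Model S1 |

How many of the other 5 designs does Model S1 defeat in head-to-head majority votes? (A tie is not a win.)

Model S1 against each rival (23 engineers):
Model S1 vs Model V: Model V, 13–10.
Model S1 vs Drift: Model S1, 16–7.
Model S1 vs Bolt: Bolt, 14–9.
Model S1 vs Model W: Model W wins 17–6.
Model S1 vs Model U: Model U, 17–6.
Model S1 beats Drift; loses to Model V, Bolt, Model W, Model U — 1 pairwise win.

1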